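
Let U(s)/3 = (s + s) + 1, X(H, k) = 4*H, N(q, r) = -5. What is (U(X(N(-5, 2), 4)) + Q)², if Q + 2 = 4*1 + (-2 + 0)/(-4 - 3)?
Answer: 644809/49 ≈ 13159.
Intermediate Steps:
U(s) = 3 + 6*s (U(s) = 3*((s + s) + 1) = 3*(2*s + 1) = 3*(1 + 2*s) = 3 + 6*s)
Q = 16/7 (Q = -2 + (4*1 + (-2 + 0)/(-4 - 3)) = -2 + (4 - 2/(-7)) = -2 + (4 - 2*(-⅐)) = -2 + (4 + 2/7) = -2 + 30/7 = 16/7 ≈ 2.2857)
(U(X(N(-5, 2), 4)) + Q)² = ((3 + 6*(4*(-5))) + 16/7)² = ((3 + 6*(-20)) + 16/7)² = ((3 - 120) + 16/7)² = (-117 + 16/7)² = (-803/7)² = 644809/49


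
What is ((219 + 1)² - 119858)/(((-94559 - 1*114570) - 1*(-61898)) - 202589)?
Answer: 35729/174910 ≈ 0.20427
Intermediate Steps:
((219 + 1)² - 119858)/(((-94559 - 1*114570) - 1*(-61898)) - 202589) = (220² - 119858)/(((-94559 - 114570) + 61898) - 202589) = (48400 - 119858)/((-209129 + 61898) - 202589) = -71458/(-147231 - 202589) = -71458/(-349820) = -71458*(-1/349820) = 35729/174910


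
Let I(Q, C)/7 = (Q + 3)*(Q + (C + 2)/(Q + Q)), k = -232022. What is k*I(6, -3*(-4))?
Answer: -104757933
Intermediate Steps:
I(Q, C) = 7*(3 + Q)*(Q + (2 + C)/(2*Q)) (I(Q, C) = 7*((Q + 3)*(Q + (C + 2)/(Q + Q))) = 7*((3 + Q)*(Q + (2 + C)/((2*Q)))) = 7*((3 + Q)*(Q + (2 + C)*(1/(2*Q)))) = 7*((3 + Q)*(Q + (2 + C)/(2*Q))) = 7*(3 + Q)*(Q + (2 + C)/(2*Q)))
k*I(6, -3*(-4)) = -812077*(6 + 3*(-3*(-4)) + 6*(2 - 3*(-4) + 2*6² + 6*6))/6 = -812077*(6 + 3*12 + 6*(2 + 12 + 2*36 + 36))/6 = -812077*(6 + 36 + 6*(2 + 12 + 72 + 36))/6 = -812077*(6 + 36 + 6*122)/6 = -812077*(6 + 36 + 732)/6 = -812077*774/6 = -232022*903/2 = -104757933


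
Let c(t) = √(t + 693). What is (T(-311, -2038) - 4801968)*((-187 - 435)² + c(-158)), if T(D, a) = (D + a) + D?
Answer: -1858833699152 - 4804628*√535 ≈ -1.8589e+12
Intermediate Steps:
c(t) = √(693 + t)
T(D, a) = a + 2*D
(T(-311, -2038) - 4801968)*((-187 - 435)² + c(-158)) = ((-2038 + 2*(-311)) - 4801968)*((-187 - 435)² + √(693 - 158)) = ((-2038 - 622) - 4801968)*((-622)² + √535) = (-2660 - 4801968)*(386884 + √535) = -4804628*(386884 + √535) = -1858833699152 - 4804628*√535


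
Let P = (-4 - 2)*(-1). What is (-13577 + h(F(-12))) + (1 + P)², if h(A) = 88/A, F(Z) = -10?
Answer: -67684/5 ≈ -13537.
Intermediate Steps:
P = 6 (P = -6*(-1) = 6)
(-13577 + h(F(-12))) + (1 + P)² = (-13577 + 88/(-10)) + (1 + 6)² = (-13577 + 88*(-⅒)) + 7² = (-13577 - 44/5) + 49 = -67929/5 + 49 = -67684/5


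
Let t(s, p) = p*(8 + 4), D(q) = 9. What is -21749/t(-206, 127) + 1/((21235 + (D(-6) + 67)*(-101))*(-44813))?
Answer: -13215115789307/926012067708 ≈ -14.271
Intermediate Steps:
t(s, p) = 12*p (t(s, p) = p*12 = 12*p)
-21749/t(-206, 127) + 1/((21235 + (D(-6) + 67)*(-101))*(-44813)) = -21749/(12*127) + 1/((21235 + (9 + 67)*(-101))*(-44813)) = -21749/1524 - 1/44813/(21235 + 76*(-101)) = -21749*1/1524 - 1/44813/(21235 - 7676) = -21749/1524 - 1/44813/13559 = -21749/1524 + (1/13559)*(-1/44813) = -21749/1524 - 1/607619467 = -13215115789307/926012067708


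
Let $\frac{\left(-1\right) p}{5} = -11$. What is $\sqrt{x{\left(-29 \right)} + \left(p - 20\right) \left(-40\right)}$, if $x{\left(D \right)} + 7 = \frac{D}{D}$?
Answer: $i \sqrt{1406} \approx 37.497 i$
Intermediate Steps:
$p = 55$ ($p = \left(-5\right) \left(-11\right) = 55$)
$x{\left(D \right)} = -6$ ($x{\left(D \right)} = -7 + \frac{D}{D} = -7 + 1 = -6$)
$\sqrt{x{\left(-29 \right)} + \left(p - 20\right) \left(-40\right)} = \sqrt{-6 + \left(55 - 20\right) \left(-40\right)} = \sqrt{-6 + 35 \left(-40\right)} = \sqrt{-6 - 1400} = \sqrt{-1406} = i \sqrt{1406}$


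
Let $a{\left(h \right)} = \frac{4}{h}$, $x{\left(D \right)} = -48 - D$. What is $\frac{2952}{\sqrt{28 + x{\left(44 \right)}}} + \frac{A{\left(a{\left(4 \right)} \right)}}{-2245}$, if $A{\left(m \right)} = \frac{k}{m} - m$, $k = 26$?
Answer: $- \frac{5}{449} - 369 i \approx -0.011136 - 369.0 i$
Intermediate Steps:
$A{\left(m \right)} = - m + \frac{26}{m}$ ($A{\left(m \right)} = \frac{26}{m} - m = - m + \frac{26}{m}$)
$\frac{2952}{\sqrt{28 + x{\left(44 \right)}}} + \frac{A{\left(a{\left(4 \right)} \right)}}{-2245} = \frac{2952}{\sqrt{28 - 92}} + \frac{- \frac{4}{4} + \frac{26}{4 \cdot \frac{1}{4}}}{-2245} = \frac{2952}{\sqrt{28 - 92}} + \left(- \frac{4}{4} + \frac{26}{4 \cdot \frac{1}{4}}\right) \left(- \frac{1}{2245}\right) = \frac{2952}{\sqrt{28 - 92}} + \left(\left(-1\right) 1 + \frac{26}{1}\right) \left(- \frac{1}{2245}\right) = \frac{2952}{\sqrt{-64}} + \left(-1 + 26 \cdot 1\right) \left(- \frac{1}{2245}\right) = \frac{2952}{8 i} + \left(-1 + 26\right) \left(- \frac{1}{2245}\right) = 2952 \left(- \frac{i}{8}\right) + 25 \left(- \frac{1}{2245}\right) = - 369 i - \frac{5}{449} = - \frac{5}{449} - 369 i$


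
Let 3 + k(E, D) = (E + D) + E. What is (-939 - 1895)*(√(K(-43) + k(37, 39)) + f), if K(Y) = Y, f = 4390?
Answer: -12441260 - 2834*√67 ≈ -1.2464e+7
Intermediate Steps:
k(E, D) = -3 + D + 2*E (k(E, D) = -3 + ((E + D) + E) = -3 + ((D + E) + E) = -3 + (D + 2*E) = -3 + D + 2*E)
(-939 - 1895)*(√(K(-43) + k(37, 39)) + f) = (-939 - 1895)*(√(-43 + (-3 + 39 + 2*37)) + 4390) = -2834*(√(-43 + (-3 + 39 + 74)) + 4390) = -2834*(√(-43 + 110) + 4390) = -2834*(√67 + 4390) = -2834*(4390 + √67) = -12441260 - 2834*√67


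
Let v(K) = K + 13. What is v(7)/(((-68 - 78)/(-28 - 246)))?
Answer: 2740/73 ≈ 37.534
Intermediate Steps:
v(K) = 13 + K
v(7)/(((-68 - 78)/(-28 - 246))) = (13 + 7)/(((-68 - 78)/(-28 - 246))) = 20/((-146/(-274))) = 20/((-146*(-1/274))) = 20/(73/137) = 20*(137/73) = 2740/73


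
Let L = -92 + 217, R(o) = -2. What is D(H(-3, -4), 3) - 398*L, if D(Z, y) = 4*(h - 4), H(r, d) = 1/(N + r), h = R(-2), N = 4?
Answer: -49774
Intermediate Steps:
h = -2
H(r, d) = 1/(4 + r)
D(Z, y) = -24 (D(Z, y) = 4*(-2 - 4) = 4*(-6) = -24)
L = 125
D(H(-3, -4), 3) - 398*L = -24 - 398*125 = -24 - 49750 = -49774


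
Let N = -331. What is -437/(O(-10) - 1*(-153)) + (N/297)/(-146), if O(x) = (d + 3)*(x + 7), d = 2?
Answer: -68491/21681 ≈ -3.1590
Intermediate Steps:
O(x) = 35 + 5*x (O(x) = (2 + 3)*(x + 7) = 5*(7 + x) = 35 + 5*x)
-437/(O(-10) - 1*(-153)) + (N/297)/(-146) = -437/((35 + 5*(-10)) - 1*(-153)) - 331/297/(-146) = -437/((35 - 50) + 153) - 331*1/297*(-1/146) = -437/(-15 + 153) - 331/297*(-1/146) = -437/138 + 331/43362 = -437*1/138 + 331/43362 = -19/6 + 331/43362 = -68491/21681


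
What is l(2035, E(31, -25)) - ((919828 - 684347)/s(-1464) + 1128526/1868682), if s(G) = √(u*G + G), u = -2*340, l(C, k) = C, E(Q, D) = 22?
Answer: 1900819672/934341 - 235481*√248514/497028 ≈ 1798.2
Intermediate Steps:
u = -680
s(G) = √679*√(-G) (s(G) = √(-680*G + G) = √(-679*G) = √679*√(-G))
l(2035, E(31, -25)) - ((919828 - 684347)/s(-1464) + 1128526/1868682) = 2035 - ((919828 - 684347)/((√679*√(-1*(-1464)))) + 1128526/1868682) = 2035 - (235481/((√679*√1464)) + 1128526*(1/1868682)) = 2035 - (235481/((√679*(2*√366))) + 564263/934341) = 2035 - (235481/((2*√248514)) + 564263/934341) = 2035 - (235481*(√248514/497028) + 564263/934341) = 2035 - (235481*√248514/497028 + 564263/934341) = 2035 - (564263/934341 + 235481*√248514/497028) = 2035 + (-564263/934341 - 235481*√248514/497028) = 1900819672/934341 - 235481*√248514/497028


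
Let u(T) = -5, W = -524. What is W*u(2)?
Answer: 2620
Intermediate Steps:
W*u(2) = -524*(-5) = 2620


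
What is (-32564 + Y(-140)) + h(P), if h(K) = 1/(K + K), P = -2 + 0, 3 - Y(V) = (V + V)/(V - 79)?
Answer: -28524775/876 ≈ -32563.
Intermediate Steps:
Y(V) = 3 - 2*V/(-79 + V) (Y(V) = 3 - (V + V)/(V - 79) = 3 - 2*V/(-79 + V))
P = -2
h(K) = 1/(2*K)
(-32564 + Y(-140)) + h(P) = (-32564 + (-237 - 140)/(-79 - 140)) + (1/2)/(-2) = (-32564 - 377/(-219)) + (1/2)*(-1/2) = (-32564 - 1/219*(-377)) - 1/4 = (-32564 + 377/219) - 1/4 = -7131139/219 - 1/4 = -28524775/876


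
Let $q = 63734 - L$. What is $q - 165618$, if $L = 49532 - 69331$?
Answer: $-82085$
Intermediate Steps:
$L = -19799$ ($L = 49532 - 69331 = -19799$)
$q = 83533$ ($q = 63734 - -19799 = 63734 + 19799 = 83533$)
$q - 165618 = 83533 - 165618 = -82085$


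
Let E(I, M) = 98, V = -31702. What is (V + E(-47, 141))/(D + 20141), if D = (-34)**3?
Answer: 31604/19163 ≈ 1.6492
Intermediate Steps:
D = -39304
(V + E(-47, 141))/(D + 20141) = (-31702 + 98)/(-39304 + 20141) = -31604/(-19163) = -31604*(-1/19163) = 31604/19163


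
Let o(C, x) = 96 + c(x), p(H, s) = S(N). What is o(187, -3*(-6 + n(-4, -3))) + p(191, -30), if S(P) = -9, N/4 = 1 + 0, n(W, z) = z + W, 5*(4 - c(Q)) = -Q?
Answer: 494/5 ≈ 98.800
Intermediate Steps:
c(Q) = 4 + Q/5 (c(Q) = 4 - (-1)*Q/5 = 4 + Q/5)
n(W, z) = W + z
N = 4 (N = 4*(1 + 0) = 4*1 = 4)
p(H, s) = -9
o(C, x) = 100 + x/5 (o(C, x) = 96 + (4 + x/5) = 100 + x/5)
o(187, -3*(-6 + n(-4, -3))) + p(191, -30) = (100 + (-3*(-6 + (-4 - 3)))/5) - 9 = (100 + (-3*(-6 - 7))/5) - 9 = (100 + (-3*(-13))/5) - 9 = (100 + (⅕)*39) - 9 = (100 + 39/5) - 9 = 539/5 - 9 = 494/5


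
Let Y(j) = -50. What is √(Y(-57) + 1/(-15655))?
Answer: I*√12253966905/15655 ≈ 7.0711*I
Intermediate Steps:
√(Y(-57) + 1/(-15655)) = √(-50 + 1/(-15655)) = √(-50 - 1/15655) = √(-782751/15655) = I*√12253966905/15655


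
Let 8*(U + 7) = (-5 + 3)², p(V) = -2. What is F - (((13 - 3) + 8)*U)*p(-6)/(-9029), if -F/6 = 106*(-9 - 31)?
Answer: 229697994/9029 ≈ 25440.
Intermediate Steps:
F = 25440 (F = -636*(-9 - 31) = -636*(-40) = -6*(-4240) = 25440)
U = -13/2 (U = -7 + (-5 + 3)²/8 = -7 + (⅛)*(-2)² = -7 + (⅛)*4 = -7 + ½ = -13/2 ≈ -6.5000)
F - (((13 - 3) + 8)*U)*p(-6)/(-9029) = 25440 - (((13 - 3) + 8)*(-13/2))*(-2)/(-9029) = 25440 - ((10 + 8)*(-13/2))*(-2)*(-1)/9029 = 25440 - (18*(-13/2))*(-2)*(-1)/9029 = 25440 - (-117*(-2))*(-1)/9029 = 25440 - 234*(-1)/9029 = 25440 - 1*(-234/9029) = 25440 + 234/9029 = 229697994/9029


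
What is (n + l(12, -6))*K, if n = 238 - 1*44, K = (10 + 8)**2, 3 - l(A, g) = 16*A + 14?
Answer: -2916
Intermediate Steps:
l(A, g) = -11 - 16*A (l(A, g) = 3 - (16*A + 14) = 3 - (14 + 16*A) = 3 + (-14 - 16*A) = -11 - 16*A)
K = 324 (K = 18**2 = 324)
n = 194 (n = 238 - 44 = 194)
(n + l(12, -6))*K = (194 + (-11 - 16*12))*324 = (194 + (-11 - 192))*324 = (194 - 203)*324 = -9*324 = -2916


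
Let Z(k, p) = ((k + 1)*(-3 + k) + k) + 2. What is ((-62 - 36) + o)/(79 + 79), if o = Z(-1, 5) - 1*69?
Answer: -83/79 ≈ -1.0506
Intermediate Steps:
Z(k, p) = 2 + k + (1 + k)*(-3 + k) (Z(k, p) = ((1 + k)*(-3 + k) + k) + 2 = (k + (1 + k)*(-3 + k)) + 2 = 2 + k + (1 + k)*(-3 + k))
o = -68 (o = (-1 + (-1)**2 - 1*(-1)) - 1*69 = (-1 + 1 + 1) - 69 = 1 - 69 = -68)
((-62 - 36) + o)/(79 + 79) = ((-62 - 36) - 68)/(79 + 79) = (-98 - 68)/158 = (1/158)*(-166) = -83/79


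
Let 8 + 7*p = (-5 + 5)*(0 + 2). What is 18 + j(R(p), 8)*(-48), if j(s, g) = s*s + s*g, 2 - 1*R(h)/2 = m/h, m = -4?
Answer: 738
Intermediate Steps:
p = -8/7 (p = -8/7 + ((-5 + 5)*(0 + 2))/7 = -8/7 + (0*2)/7 = -8/7 + (1/7)*0 = -8/7 + 0 = -8/7 ≈ -1.1429)
R(h) = 4 + 8/h (R(h) = 4 - (-8)/h = 4 + 8/h)
j(s, g) = s**2 + g*s
18 + j(R(p), 8)*(-48) = 18 + ((4 + 8/(-8/7))*(8 + (4 + 8/(-8/7))))*(-48) = 18 + ((4 + 8*(-7/8))*(8 + (4 + 8*(-7/8))))*(-48) = 18 + ((4 - 7)*(8 + (4 - 7)))*(-48) = 18 - 3*(8 - 3)*(-48) = 18 - 3*5*(-48) = 18 - 15*(-48) = 18 + 720 = 738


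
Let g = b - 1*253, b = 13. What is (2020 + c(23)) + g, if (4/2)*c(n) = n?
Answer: 3583/2 ≈ 1791.5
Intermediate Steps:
c(n) = n/2
g = -240 (g = 13 - 1*253 = 13 - 253 = -240)
(2020 + c(23)) + g = (2020 + (½)*23) - 240 = (2020 + 23/2) - 240 = 4063/2 - 240 = 3583/2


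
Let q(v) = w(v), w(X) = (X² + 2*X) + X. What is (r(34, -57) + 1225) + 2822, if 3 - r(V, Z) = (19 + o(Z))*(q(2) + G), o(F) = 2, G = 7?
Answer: 3693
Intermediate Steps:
w(X) = X² + 3*X
q(v) = v*(3 + v)
r(V, Z) = -354 (r(V, Z) = 3 - (19 + 2)*(2*(3 + 2) + 7) = 3 - 21*(2*5 + 7) = 3 - 21*(10 + 7) = 3 - 21*17 = 3 - 1*357 = 3 - 357 = -354)
(r(34, -57) + 1225) + 2822 = (-354 + 1225) + 2822 = 871 + 2822 = 3693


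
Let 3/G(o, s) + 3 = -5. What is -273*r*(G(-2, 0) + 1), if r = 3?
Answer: -4095/8 ≈ -511.88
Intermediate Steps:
G(o, s) = -3/8 (G(o, s) = 3/(-3 - 5) = 3/(-8) = 3*(-⅛) = -3/8)
-273*r*(G(-2, 0) + 1) = -819*(-3/8 + 1) = -819*5/8 = -273*15/8 = -4095/8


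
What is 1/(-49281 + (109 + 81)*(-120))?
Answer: -1/72081 ≈ -1.3873e-5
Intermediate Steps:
1/(-49281 + (109 + 81)*(-120)) = 1/(-49281 + 190*(-120)) = 1/(-49281 - 22800) = 1/(-72081) = -1/72081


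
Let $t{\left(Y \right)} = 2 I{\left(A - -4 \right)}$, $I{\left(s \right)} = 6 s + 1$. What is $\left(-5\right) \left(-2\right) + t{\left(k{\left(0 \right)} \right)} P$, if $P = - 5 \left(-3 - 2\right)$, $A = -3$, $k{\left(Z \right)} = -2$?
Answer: $360$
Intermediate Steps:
$I{\left(s \right)} = 1 + 6 s$
$t{\left(Y \right)} = 14$ ($t{\left(Y \right)} = 2 \left(1 + 6 \left(-3 - -4\right)\right) = 2 \left(1 + 6 \left(-3 + 4\right)\right) = 2 \left(1 + 6 \cdot 1\right) = 2 \left(1 + 6\right) = 2 \cdot 7 = 14$)
$P = 25$ ($P = \left(-5\right) \left(-5\right) = 25$)
$\left(-5\right) \left(-2\right) + t{\left(k{\left(0 \right)} \right)} P = \left(-5\right) \left(-2\right) + 14 \cdot 25 = 10 + 350 = 360$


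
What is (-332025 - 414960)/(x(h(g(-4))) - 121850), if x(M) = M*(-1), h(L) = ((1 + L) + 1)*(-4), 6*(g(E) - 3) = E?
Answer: 2240955/365498 ≈ 6.1312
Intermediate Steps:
g(E) = 3 + E/6
h(L) = -8 - 4*L (h(L) = (2 + L)*(-4) = -8 - 4*L)
x(M) = -M
(-332025 - 414960)/(x(h(g(-4))) - 121850) = (-332025 - 414960)/(-(-8 - 4*(3 + (⅙)*(-4))) - 121850) = -746985/(-(-8 - 4*(3 - ⅔)) - 121850) = -746985/(-(-8 - 4*7/3) - 121850) = -746985/(-(-8 - 28/3) - 121850) = -746985/(-1*(-52/3) - 121850) = -746985/(52/3 - 121850) = -746985/(-365498/3) = -746985*(-3/365498) = 2240955/365498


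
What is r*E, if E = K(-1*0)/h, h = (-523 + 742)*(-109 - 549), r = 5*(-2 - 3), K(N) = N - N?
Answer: 0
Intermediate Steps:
K(N) = 0
r = -25 (r = 5*(-5) = -25)
h = -144102 (h = 219*(-658) = -144102)
E = 0 (E = 0/(-144102) = 0*(-1/144102) = 0)
r*E = -25*0 = 0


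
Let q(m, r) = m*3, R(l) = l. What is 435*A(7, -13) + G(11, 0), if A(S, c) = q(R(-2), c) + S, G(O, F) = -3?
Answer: 432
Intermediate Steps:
q(m, r) = 3*m
A(S, c) = -6 + S (A(S, c) = 3*(-2) + S = -6 + S)
435*A(7, -13) + G(11, 0) = 435*(-6 + 7) - 3 = 435*1 - 3 = 435 - 3 = 432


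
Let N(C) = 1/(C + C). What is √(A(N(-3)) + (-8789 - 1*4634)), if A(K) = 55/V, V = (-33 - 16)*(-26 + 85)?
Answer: 6*I*√63598637/413 ≈ 115.86*I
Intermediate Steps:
V = -2891 (V = -49*59 = -2891)
N(C) = 1/(2*C)
A(K) = -55/2891 (A(K) = 55/(-2891) = 55*(-1/2891) = -55/2891)
√(A(N(-3)) + (-8789 - 1*4634)) = √(-55/2891 + (-8789 - 1*4634)) = √(-55/2891 + (-8789 - 4634)) = √(-55/2891 - 13423) = √(-38805948/2891) = 6*I*√63598637/413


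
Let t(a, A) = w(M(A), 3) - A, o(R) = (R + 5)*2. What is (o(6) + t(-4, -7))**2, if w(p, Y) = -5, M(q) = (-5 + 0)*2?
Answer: 576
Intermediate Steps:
M(q) = -10 (M(q) = -5*2 = -10)
o(R) = 10 + 2*R (o(R) = (5 + R)*2 = 10 + 2*R)
t(a, A) = -5 - A
(o(6) + t(-4, -7))**2 = ((10 + 2*6) + (-5 - 1*(-7)))**2 = ((10 + 12) + (-5 + 7))**2 = (22 + 2)**2 = 24**2 = 576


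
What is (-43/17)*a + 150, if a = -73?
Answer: 5689/17 ≈ 334.65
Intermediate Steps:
(-43/17)*a + 150 = -43/17*(-73) + 150 = 3139/17 + 150 = 5689/17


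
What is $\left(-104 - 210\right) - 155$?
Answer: $-469$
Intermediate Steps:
$\left(-104 - 210\right) - 155 = -314 - 155 = -469$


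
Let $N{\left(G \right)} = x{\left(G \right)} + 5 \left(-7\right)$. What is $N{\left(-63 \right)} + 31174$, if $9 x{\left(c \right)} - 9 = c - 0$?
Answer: $31133$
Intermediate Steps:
$x{\left(c \right)} = 1 + \frac{c}{9}$ ($x{\left(c \right)} = 1 + \frac{c - 0}{9} = 1 + \frac{c + 0}{9} = 1 + \frac{c}{9}$)
$N{\left(G \right)} = -34 + \frac{G}{9}$ ($N{\left(G \right)} = \left(1 + \frac{G}{9}\right) + 5 \left(-7\right) = \left(1 + \frac{G}{9}\right) - 35 = -34 + \frac{G}{9}$)
$N{\left(-63 \right)} + 31174 = \left(-34 + \frac{1}{9} \left(-63\right)\right) + 31174 = \left(-34 - 7\right) + 31174 = -41 + 31174 = 31133$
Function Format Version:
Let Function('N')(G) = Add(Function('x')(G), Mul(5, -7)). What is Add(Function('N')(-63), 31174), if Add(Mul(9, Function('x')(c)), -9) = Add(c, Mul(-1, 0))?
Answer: 31133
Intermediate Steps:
Function('x')(c) = Add(1, Mul(Rational(1, 9), c)) (Function('x')(c) = Add(1, Mul(Rational(1, 9), Add(c, Mul(-1, 0)))) = Add(1, Mul(Rational(1, 9), Add(c, 0))) = Add(1, Mul(Rational(1, 9), c)))
Function('N')(G) = Add(-34, Mul(Rational(1, 9), G)) (Function('N')(G) = Add(Add(1, Mul(Rational(1, 9), G)), Mul(5, -7)) = Add(Add(1, Mul(Rational(1, 9), G)), -35) = Add(-34, Mul(Rational(1, 9), G)))
Add(Function('N')(-63), 31174) = Add(Add(-34, Mul(Rational(1, 9), -63)), 31174) = Add(Add(-34, -7), 31174) = Add(-41, 31174) = 31133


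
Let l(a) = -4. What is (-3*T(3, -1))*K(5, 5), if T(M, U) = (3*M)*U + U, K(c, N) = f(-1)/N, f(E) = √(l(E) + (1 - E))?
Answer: 6*I*√2 ≈ 8.4853*I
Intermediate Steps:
f(E) = √(-3 - E) (f(E) = √(-4 + (1 - E)) = √(-3 - E))
K(c, N) = I*√2/N (K(c, N) = √(-3 - 1*(-1))/N = √(-3 + 1)/N = √(-2)/N = (I*√2)/N = I*√2/N)
T(M, U) = U + 3*M*U (T(M, U) = 3*M*U + U = U + 3*M*U)
(-3*T(3, -1))*K(5, 5) = (-(-3)*(1 + 3*3))*(I*√2/5) = (-(-3)*(1 + 9))*(I*√2*(⅕)) = (-(-3)*10)*(I*√2/5) = (-3*(-10))*(I*√2/5) = 30*(I*√2/5) = 6*I*√2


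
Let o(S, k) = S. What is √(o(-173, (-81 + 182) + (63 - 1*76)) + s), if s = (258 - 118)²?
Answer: √19427 ≈ 139.38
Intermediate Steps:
s = 19600 (s = 140² = 19600)
√(o(-173, (-81 + 182) + (63 - 1*76)) + s) = √(-173 + 19600) = √19427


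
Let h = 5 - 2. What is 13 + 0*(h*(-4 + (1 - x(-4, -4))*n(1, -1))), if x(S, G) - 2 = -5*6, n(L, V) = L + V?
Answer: 13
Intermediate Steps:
x(S, G) = -28 (x(S, G) = 2 - 5*6 = 2 - 30 = -28)
h = 3
13 + 0*(h*(-4 + (1 - x(-4, -4))*n(1, -1))) = 13 + 0*(3*(-4 + (1 - 1*(-28))*(1 - 1))) = 13 + 0*(3*(-4 + (1 + 28)*0)) = 13 + 0*(3*(-4 + 29*0)) = 13 + 0*(3*(-4 + 0)) = 13 + 0*(3*(-4)) = 13 + 0*(-12) = 13 + 0 = 13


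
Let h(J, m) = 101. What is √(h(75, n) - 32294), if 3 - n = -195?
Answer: 21*I*√73 ≈ 179.42*I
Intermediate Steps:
n = 198 (n = 3 - 1*(-195) = 3 + 195 = 198)
√(h(75, n) - 32294) = √(101 - 32294) = √(-32193) = 21*I*√73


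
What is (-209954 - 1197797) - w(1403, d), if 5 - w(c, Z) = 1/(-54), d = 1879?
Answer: -76018825/54 ≈ -1.4078e+6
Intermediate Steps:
w(c, Z) = 271/54 (w(c, Z) = 5 - 1/(-54) = 5 - 1*(-1/54) = 5 + 1/54 = 271/54)
(-209954 - 1197797) - w(1403, d) = (-209954 - 1197797) - 1*271/54 = -1407751 - 271/54 = -76018825/54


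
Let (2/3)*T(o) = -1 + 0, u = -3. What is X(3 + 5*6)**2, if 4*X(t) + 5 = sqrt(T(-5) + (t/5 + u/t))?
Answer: (550 - sqrt(60610))**2/193600 ≈ 0.47676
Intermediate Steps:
T(o) = -3/2 (T(o) = 3*(-1 + 0)/2 = (3/2)*(-1) = -3/2)
X(t) = -5/4 + sqrt(-3/2 - 3/t + t/5)/4 (X(t) = -5/4 + sqrt(-3/2 + (t/5 - 3/t))/4 = -5/4 + sqrt(-3/2 + (-3/t + t/5))/4 = -5/4 + sqrt(-3/2 - 3/t + t/5)/4)
X(3 + 5*6)**2 = (-5/4 + sqrt(10)*sqrt((-30 + (3 + 5*6)*(-15 + 2*(3 + 5*6)))/(3 + 5*6))/40)**2 = (-5/4 + sqrt(10)*sqrt((-30 + (3 + 30)*(-15 + 2*(3 + 30)))/(3 + 30))/40)**2 = (-5/4 + sqrt(10)*sqrt((-30 + 33*(-15 + 2*33))/33)/40)**2 = (-5/4 + sqrt(10)*sqrt((-30 + 33*(-15 + 66))/33)/40)**2 = (-5/4 + sqrt(10)*sqrt((-30 + 33*51)/33)/40)**2 = (-5/4 + sqrt(10)*sqrt((-30 + 1683)/33)/40)**2 = (-5/4 + sqrt(10)*sqrt((1/33)*1653)/40)**2 = (-5/4 + sqrt(10)*sqrt(551/11)/40)**2 = (-5/4 + sqrt(10)*(sqrt(6061)/11)/40)**2 = (-5/4 + sqrt(60610)/440)**2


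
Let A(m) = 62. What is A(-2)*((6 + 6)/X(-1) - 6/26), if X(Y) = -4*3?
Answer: -992/13 ≈ -76.308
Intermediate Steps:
X(Y) = -12
A(-2)*((6 + 6)/X(-1) - 6/26) = 62*((6 + 6)/(-12) - 6/26) = 62*(12*(-1/12) - 6*1/26) = 62*(-1 - 3/13) = 62*(-16/13) = -992/13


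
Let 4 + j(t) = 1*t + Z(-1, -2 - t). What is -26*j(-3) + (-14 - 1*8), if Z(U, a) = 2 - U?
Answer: 82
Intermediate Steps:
j(t) = -1 + t (j(t) = -4 + (1*t + (2 - 1*(-1))) = -4 + (t + (2 + 1)) = -4 + (t + 3) = -4 + (3 + t) = -1 + t)
-26*j(-3) + (-14 - 1*8) = -26*(-1 - 3) + (-14 - 1*8) = -26*(-4) + (-14 - 8) = 104 - 22 = 82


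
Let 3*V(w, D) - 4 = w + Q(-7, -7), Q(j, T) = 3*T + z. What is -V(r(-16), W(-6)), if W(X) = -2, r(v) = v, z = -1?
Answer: 34/3 ≈ 11.333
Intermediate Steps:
Q(j, T) = -1 + 3*T (Q(j, T) = 3*T - 1 = -1 + 3*T)
V(w, D) = -6 + w/3 (V(w, D) = 4/3 + (w + (-1 + 3*(-7)))/3 = 4/3 + (w + (-1 - 21))/3 = 4/3 + (w - 22)/3 = 4/3 + (-22 + w)/3 = 4/3 + (-22/3 + w/3) = -6 + w/3)
-V(r(-16), W(-6)) = -(-6 + (⅓)*(-16)) = -(-6 - 16/3) = -1*(-34/3) = 34/3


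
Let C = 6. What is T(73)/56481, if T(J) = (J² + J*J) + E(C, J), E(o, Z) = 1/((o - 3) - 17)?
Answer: 177/938 ≈ 0.18870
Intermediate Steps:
E(o, Z) = 1/(-20 + o) (E(o, Z) = 1/((-3 + o) - 17) = 1/(-20 + o))
T(J) = -1/14 + 2*J² (T(J) = (J² + J*J) + 1/(-20 + 6) = (J² + J²) + 1/(-14) = 2*J² - 1/14 = -1/14 + 2*J²)
T(73)/56481 = (-1/14 + 2*73²)/56481 = (-1/14 + 2*5329)*(1/56481) = (-1/14 + 10658)*(1/56481) = (149211/14)*(1/56481) = 177/938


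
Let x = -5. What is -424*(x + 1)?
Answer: 1696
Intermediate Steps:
-424*(x + 1) = -424*(-5 + 1) = -424*(-4) = -106*(-16) = 1696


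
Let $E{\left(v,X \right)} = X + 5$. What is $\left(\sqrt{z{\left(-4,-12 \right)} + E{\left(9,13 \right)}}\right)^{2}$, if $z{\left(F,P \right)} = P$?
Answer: $6$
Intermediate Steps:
$E{\left(v,X \right)} = 5 + X$
$\left(\sqrt{z{\left(-4,-12 \right)} + E{\left(9,13 \right)}}\right)^{2} = \left(\sqrt{-12 + \left(5 + 13\right)}\right)^{2} = \left(\sqrt{-12 + 18}\right)^{2} = \left(\sqrt{6}\right)^{2} = 6$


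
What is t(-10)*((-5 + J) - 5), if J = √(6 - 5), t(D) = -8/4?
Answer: 18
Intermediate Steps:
t(D) = -2 (t(D) = -8*¼ = -2)
J = 1 (J = √1 = 1)
t(-10)*((-5 + J) - 5) = -2*((-5 + 1) - 5) = -2*(-4 - 5) = -2*(-9) = 18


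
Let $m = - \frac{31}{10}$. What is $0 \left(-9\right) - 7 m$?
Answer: $\frac{217}{10} \approx 21.7$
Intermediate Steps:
$m = - \frac{31}{10}$ ($m = \left(-31\right) \frac{1}{10} = - \frac{31}{10} \approx -3.1$)
$0 \left(-9\right) - 7 m = 0 \left(-9\right) - - \frac{217}{10} = 0 + \frac{217}{10} = \frac{217}{10}$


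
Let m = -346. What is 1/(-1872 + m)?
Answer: -1/2218 ≈ -0.00045086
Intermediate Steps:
1/(-1872 + m) = 1/(-1872 - 346) = 1/(-2218) = -1/2218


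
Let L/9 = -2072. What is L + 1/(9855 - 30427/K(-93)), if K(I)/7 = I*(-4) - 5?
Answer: -471553241495/25287068 ≈ -18648.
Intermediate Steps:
K(I) = -35 - 28*I (K(I) = 7*(I*(-4) - 5) = 7*(-4*I - 5) = 7*(-5 - 4*I) = -35 - 28*I)
L = -18648 (L = 9*(-2072) = -18648)
L + 1/(9855 - 30427/K(-93)) = -18648 + 1/(9855 - 30427/(-35 - 28*(-93))) = -18648 + 1/(9855 - 30427/(-35 + 2604)) = -18648 + 1/(9855 - 30427/2569) = -18648 + 1/(25287068/2569) = -18648 + 2569/25287068 = -471553241495/25287068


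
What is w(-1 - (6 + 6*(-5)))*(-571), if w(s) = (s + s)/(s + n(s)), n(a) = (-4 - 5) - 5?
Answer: -26266/9 ≈ -2918.4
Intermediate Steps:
n(a) = -14 (n(a) = -9 - 5 = -14)
w(s) = 2*s/(-14 + s) (w(s) = (s + s)/(s - 14) = (2*s)/(-14 + s) = 2*s/(-14 + s))
w(-1 - (6 + 6*(-5)))*(-571) = (2*(-1 - (6 + 6*(-5)))/(-14 + (-1 - (6 + 6*(-5)))))*(-571) = (2*(-1 - (6 - 30))/(-14 + (-1 - (6 - 30))))*(-571) = (2*(-1 - 1*(-24))/(-14 + (-1 - 1*(-24))))*(-571) = (2*(-1 + 24)/(-14 + (-1 + 24)))*(-571) = (2*23/(-14 + 23))*(-571) = (2*23/9)*(-571) = (2*23*(1/9))*(-571) = (46/9)*(-571) = -26266/9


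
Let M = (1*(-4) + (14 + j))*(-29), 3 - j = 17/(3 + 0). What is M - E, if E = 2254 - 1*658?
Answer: -5426/3 ≈ -1808.7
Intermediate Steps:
E = 1596 (E = 2254 - 658 = 1596)
j = -8/3 (j = 3 - 17/(3 + 0) = 3 - 17/3 = -8/3 ≈ -2.6667)
M = -638/3 (M = (1*(-4) + (14 - 8/3))*(-29) = (-4 + 34/3)*(-29) = (22/3)*(-29) = -638/3 ≈ -212.67)
M - E = -638/3 - 1*1596 = -638/3 - 1596 = -5426/3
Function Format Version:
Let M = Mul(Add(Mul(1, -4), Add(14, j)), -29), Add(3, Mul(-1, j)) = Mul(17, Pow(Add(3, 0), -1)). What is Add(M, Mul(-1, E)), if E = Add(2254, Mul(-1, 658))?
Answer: Rational(-5426, 3) ≈ -1808.7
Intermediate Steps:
E = 1596 (E = Add(2254, -658) = 1596)
j = Rational(-8, 3) (j = Add(3, Mul(-1, Mul(17, Pow(Add(3, 0), -1)))) = Add(3, Mul(-1, Mul(17, Pow(3, -1)))) = Add(3, Mul(-1, Mul(17, Rational(1, 3)))) = Add(3, Mul(-1, Rational(17, 3))) = Add(3, Rational(-17, 3)) = Rational(-8, 3) ≈ -2.6667)
M = Rational(-638, 3) (M = Mul(Add(Mul(1, -4), Add(14, Rational(-8, 3))), -29) = Mul(Add(-4, Rational(34, 3)), -29) = Mul(Rational(22, 3), -29) = Rational(-638, 3) ≈ -212.67)
Add(M, Mul(-1, E)) = Add(Rational(-638, 3), Mul(-1, 1596)) = Add(Rational(-638, 3), -1596) = Rational(-5426, 3)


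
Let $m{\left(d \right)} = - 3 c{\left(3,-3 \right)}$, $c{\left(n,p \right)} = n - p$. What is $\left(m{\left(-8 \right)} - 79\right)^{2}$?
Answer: $9409$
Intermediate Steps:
$m{\left(d \right)} = -18$ ($m{\left(d \right)} = - 3 \left(3 - -3\right) = - 3 \left(3 + 3\right) = \left(-3\right) 6 = -18$)
$\left(m{\left(-8 \right)} - 79\right)^{2} = \left(-18 - 79\right)^{2} = \left(-97\right)^{2} = 9409$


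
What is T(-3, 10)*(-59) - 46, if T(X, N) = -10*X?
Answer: -1816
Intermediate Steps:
T(-3, 10)*(-59) - 46 = -10*(-3)*(-59) - 46 = 30*(-59) - 46 = -1770 - 46 = -1816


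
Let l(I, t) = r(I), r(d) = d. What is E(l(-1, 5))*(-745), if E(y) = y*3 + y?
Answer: 2980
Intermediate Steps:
l(I, t) = I
E(y) = 4*y (E(y) = 3*y + y = 4*y)
E(l(-1, 5))*(-745) = (4*(-1))*(-745) = -4*(-745) = 2980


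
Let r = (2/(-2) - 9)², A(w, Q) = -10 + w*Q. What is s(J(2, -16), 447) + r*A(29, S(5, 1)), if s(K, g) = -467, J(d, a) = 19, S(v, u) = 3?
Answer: 7233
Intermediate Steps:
A(w, Q) = -10 + Q*w
r = 100 (r = (2*(-½) - 9)² = (-1 - 9)² = (-10)² = 100)
s(J(2, -16), 447) + r*A(29, S(5, 1)) = -467 + 100*(-10 + 3*29) = -467 + 100*(-10 + 87) = -467 + 100*77 = -467 + 7700 = 7233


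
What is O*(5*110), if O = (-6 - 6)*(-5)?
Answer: 33000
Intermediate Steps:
O = 60 (O = -12*(-5) = 60)
O*(5*110) = 60*(5*110) = 60*550 = 33000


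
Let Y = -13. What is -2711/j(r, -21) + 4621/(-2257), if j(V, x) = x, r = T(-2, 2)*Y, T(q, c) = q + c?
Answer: 6021686/47397 ≈ 127.05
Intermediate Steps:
T(q, c) = c + q
r = 0 (r = (2 - 2)*(-13) = 0*(-13) = 0)
-2711/j(r, -21) + 4621/(-2257) = -2711/(-21) + 4621/(-2257) = -2711*(-1/21) + 4621*(-1/2257) = 2711/21 - 4621/2257 = 6021686/47397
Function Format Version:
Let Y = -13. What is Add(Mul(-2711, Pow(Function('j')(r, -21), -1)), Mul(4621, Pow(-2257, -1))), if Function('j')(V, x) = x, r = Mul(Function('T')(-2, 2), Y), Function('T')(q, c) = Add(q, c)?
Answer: Rational(6021686, 47397) ≈ 127.05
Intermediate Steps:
Function('T')(q, c) = Add(c, q)
r = 0 (r = Mul(Add(2, -2), -13) = Mul(0, -13) = 0)
Add(Mul(-2711, Pow(Function('j')(r, -21), -1)), Mul(4621, Pow(-2257, -1))) = Add(Mul(-2711, Pow(-21, -1)), Mul(4621, Pow(-2257, -1))) = Add(Mul(-2711, Rational(-1, 21)), Mul(4621, Rational(-1, 2257))) = Add(Rational(2711, 21), Rational(-4621, 2257)) = Rational(6021686, 47397)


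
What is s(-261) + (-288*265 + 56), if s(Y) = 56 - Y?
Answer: -75947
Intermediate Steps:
s(-261) + (-288*265 + 56) = (56 - 1*(-261)) + (-288*265 + 56) = (56 + 261) + (-76320 + 56) = 317 - 76264 = -75947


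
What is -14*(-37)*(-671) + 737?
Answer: -346841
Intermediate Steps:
-14*(-37)*(-671) + 737 = 518*(-671) + 737 = -347578 + 737 = -346841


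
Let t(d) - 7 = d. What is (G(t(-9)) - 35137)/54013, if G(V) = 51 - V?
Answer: -35084/54013 ≈ -0.64955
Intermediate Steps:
t(d) = 7 + d
(G(t(-9)) - 35137)/54013 = ((51 - (7 - 9)) - 35137)/54013 = ((51 - 1*(-2)) - 35137)*(1/54013) = ((51 + 2) - 35137)*(1/54013) = (53 - 35137)*(1/54013) = -35084*1/54013 = -35084/54013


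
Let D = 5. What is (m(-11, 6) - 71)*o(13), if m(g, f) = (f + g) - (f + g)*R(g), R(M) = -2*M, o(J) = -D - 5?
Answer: -340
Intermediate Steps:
o(J) = -10 (o(J) = -1*5 - 5 = -5 - 5 = -10)
m(g, f) = f + g + 2*g*(f + g) (m(g, f) = (f + g) - (f + g)*(-2*g) = (f + g) - (-2)*g*(f + g) = (f + g) + 2*g*(f + g) = f + g + 2*g*(f + g))
(m(-11, 6) - 71)*o(13) = ((6 - 11 + 2*(-11)² + 2*6*(-11)) - 71)*(-10) = ((6 - 11 + 2*121 - 132) - 71)*(-10) = ((6 - 11 + 242 - 132) - 71)*(-10) = (105 - 71)*(-10) = 34*(-10) = -340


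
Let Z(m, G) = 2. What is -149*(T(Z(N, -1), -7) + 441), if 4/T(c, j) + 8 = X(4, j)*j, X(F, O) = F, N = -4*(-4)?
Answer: -591232/9 ≈ -65693.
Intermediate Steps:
N = 16
T(c, j) = 4/(-8 + 4*j)
-149*(T(Z(N, -1), -7) + 441) = -149*(1/(-2 - 7) + 441) = -149*(1/(-9) + 441) = -149*(-1/9 + 441) = -149*3968/9 = -591232/9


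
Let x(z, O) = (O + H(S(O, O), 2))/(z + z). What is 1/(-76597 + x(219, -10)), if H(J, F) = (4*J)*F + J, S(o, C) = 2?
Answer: -219/16774739 ≈ -1.3055e-5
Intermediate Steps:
H(J, F) = J + 4*F*J (H(J, F) = 4*F*J + J = J + 4*F*J)
x(z, O) = (18 + O)/(2*z) (x(z, O) = (O + 2*(1 + 4*2))/(z + z) = (O + 2*(1 + 8))/((2*z)) = (O + 2*9)*(1/(2*z)) = (O + 18)*(1/(2*z)) = (18 + O)*(1/(2*z)) = (18 + O)/(2*z))
1/(-76597 + x(219, -10)) = 1/(-76597 + (1/2)*(18 - 10)/219) = 1/(-76597 + (1/2)*(1/219)*8) = 1/(-76597 + 4/219) = 1/(-16774739/219) = -219/16774739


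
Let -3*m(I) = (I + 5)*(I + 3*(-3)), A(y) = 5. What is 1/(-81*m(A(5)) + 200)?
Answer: -1/880 ≈ -0.0011364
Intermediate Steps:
m(I) = -(-9 + I)*(5 + I)/3 (m(I) = -(I + 5)*(I + 3*(-3))/3 = -(5 + I)*(I - 9)/3 = -(5 + I)*(-9 + I)/3 = -(-9 + I)*(5 + I)/3)
1/(-81*m(A(5)) + 200) = 1/(-81*(15 - ⅓*5² + (4/3)*5) + 200) = 1/(-81*(15 - ⅓*25 + 20/3) + 200) = 1/(-81*(15 - 25/3 + 20/3) + 200) = 1/(-81*40/3 + 200) = 1/(-1080 + 200) = 1/(-880) = -1/880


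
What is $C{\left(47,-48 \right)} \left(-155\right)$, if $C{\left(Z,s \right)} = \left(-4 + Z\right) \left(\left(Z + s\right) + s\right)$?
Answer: $326585$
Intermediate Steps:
$C{\left(Z,s \right)} = \left(-4 + Z\right) \left(Z + 2 s\right)$
$C{\left(47,-48 \right)} \left(-155\right) = \left(47^{2} - -384 - 188 + 2 \cdot 47 \left(-48\right)\right) \left(-155\right) = \left(2209 + 384 - 188 - 4512\right) \left(-155\right) = \left(-2107\right) \left(-155\right) = 326585$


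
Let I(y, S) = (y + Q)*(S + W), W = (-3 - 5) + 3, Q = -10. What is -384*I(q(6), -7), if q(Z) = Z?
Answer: -18432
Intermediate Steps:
W = -5 (W = -8 + 3 = -5)
I(y, S) = (-10 + y)*(-5 + S) (I(y, S) = (y - 10)*(S - 5) = (-10 + y)*(-5 + S))
-384*I(q(6), -7) = -384*(50 - 10*(-7) - 5*6 - 7*6) = -384*(50 + 70 - 30 - 42) = -384*48 = -18432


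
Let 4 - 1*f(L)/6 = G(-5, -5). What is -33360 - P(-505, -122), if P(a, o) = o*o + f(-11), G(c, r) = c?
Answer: -48298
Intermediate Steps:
f(L) = 54 (f(L) = 24 - 6*(-5) = 24 + 30 = 54)
P(a, o) = 54 + o² (P(a, o) = o*o + 54 = o² + 54 = 54 + o²)
-33360 - P(-505, -122) = -33360 - (54 + (-122)²) = -33360 - (54 + 14884) = -33360 - 1*14938 = -33360 - 14938 = -48298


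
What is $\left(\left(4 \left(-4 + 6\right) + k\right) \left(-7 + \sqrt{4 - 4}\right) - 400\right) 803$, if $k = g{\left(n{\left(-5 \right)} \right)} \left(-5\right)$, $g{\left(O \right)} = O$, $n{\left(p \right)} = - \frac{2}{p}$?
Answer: $-354926$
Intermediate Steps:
$k = -2$ ($k = - \frac{2}{-5} \left(-5\right) = \left(-2\right) \left(- \frac{1}{5}\right) \left(-5\right) = \frac{2}{5} \left(-5\right) = -2$)
$\left(\left(4 \left(-4 + 6\right) + k\right) \left(-7 + \sqrt{4 - 4}\right) - 400\right) 803 = \left(\left(4 \left(-4 + 6\right) - 2\right) \left(-7 + \sqrt{4 - 4}\right) - 400\right) 803 = \left(\left(4 \cdot 2 - 2\right) \left(-7 + \sqrt{0}\right) - 400\right) 803 = \left(\left(8 - 2\right) \left(-7 + 0\right) - 400\right) 803 = \left(6 \left(-7\right) - 400\right) 803 = \left(-42 - 400\right) 803 = \left(-442\right) 803 = -354926$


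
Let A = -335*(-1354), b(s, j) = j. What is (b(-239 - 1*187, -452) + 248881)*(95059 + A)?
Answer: 136300322421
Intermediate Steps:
A = 453590
(b(-239 - 1*187, -452) + 248881)*(95059 + A) = (-452 + 248881)*(95059 + 453590) = 248429*548649 = 136300322421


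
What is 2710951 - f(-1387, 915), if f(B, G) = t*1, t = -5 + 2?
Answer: 2710954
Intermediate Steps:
t = -3
f(B, G) = -3 (f(B, G) = -3*1 = -3)
2710951 - f(-1387, 915) = 2710951 - 1*(-3) = 2710951 + 3 = 2710954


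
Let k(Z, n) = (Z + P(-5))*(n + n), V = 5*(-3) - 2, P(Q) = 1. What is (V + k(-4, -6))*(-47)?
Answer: -893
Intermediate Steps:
V = -17 (V = -15 - 2 = -17)
k(Z, n) = 2*n*(1 + Z) (k(Z, n) = (Z + 1)*(n + n) = (1 + Z)*(2*n) = 2*n*(1 + Z))
(V + k(-4, -6))*(-47) = (-17 + 2*(-6)*(1 - 4))*(-47) = (-17 + 2*(-6)*(-3))*(-47) = (-17 + 36)*(-47) = 19*(-47) = -893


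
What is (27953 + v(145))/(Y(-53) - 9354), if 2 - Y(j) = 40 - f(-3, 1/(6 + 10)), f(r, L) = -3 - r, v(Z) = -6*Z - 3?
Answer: -3385/1174 ≈ -2.8833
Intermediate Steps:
v(Z) = -3 - 6*Z
Y(j) = -38 (Y(j) = 2 - (40 - (-3 - 1*(-3))) = 2 - (40 - (-3 + 3)) = 2 - (40 - 1*0) = 2 - (40 + 0) = 2 - 1*40 = 2 - 40 = -38)
(27953 + v(145))/(Y(-53) - 9354) = (27953 + (-3 - 6*145))/(-38 - 9354) = (27953 + (-3 - 870))/(-9392) = (27953 - 873)*(-1/9392) = 27080*(-1/9392) = -3385/1174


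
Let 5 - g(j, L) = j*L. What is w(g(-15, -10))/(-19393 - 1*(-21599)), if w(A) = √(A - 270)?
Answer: I*√415/2206 ≈ 0.0092346*I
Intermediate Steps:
g(j, L) = 5 - L*j (g(j, L) = 5 - j*L = 5 - L*j)
w(A) = √(-270 + A)
w(g(-15, -10))/(-19393 - 1*(-21599)) = √(-270 + (5 - 1*(-10)*(-15)))/(-19393 - 1*(-21599)) = √(-270 + (5 - 150))/(-19393 + 21599) = √(-270 - 145)/2206 = √(-415)*(1/2206) = (I*√415)*(1/2206) = I*√415/2206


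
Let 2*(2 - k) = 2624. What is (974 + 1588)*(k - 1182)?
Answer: -6384504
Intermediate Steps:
k = -1310 (k = 2 - 1/2*2624 = 2 - 1312 = -1310)
(974 + 1588)*(k - 1182) = (974 + 1588)*(-1310 - 1182) = 2562*(-2492) = -6384504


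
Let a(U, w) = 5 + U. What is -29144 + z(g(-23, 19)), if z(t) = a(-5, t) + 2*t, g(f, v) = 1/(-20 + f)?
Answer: -1253194/43 ≈ -29144.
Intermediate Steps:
z(t) = 2*t (z(t) = (5 - 5) + 2*t = 0 + 2*t = 2*t)
-29144 + z(g(-23, 19)) = -29144 + 2/(-20 - 23) = -29144 + 2/(-43) = -29144 + 2*(-1/43) = -29144 - 2/43 = -1253194/43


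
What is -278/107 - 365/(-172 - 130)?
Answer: -44901/32314 ≈ -1.3895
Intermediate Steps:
-278/107 - 365/(-172 - 130) = -278*1/107 - 365/(-302) = -278/107 - 1/302*(-365) = -278/107 + 365/302 = -44901/32314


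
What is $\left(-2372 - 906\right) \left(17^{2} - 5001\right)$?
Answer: $15445936$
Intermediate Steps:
$\left(-2372 - 906\right) \left(17^{2} - 5001\right) = - 3278 \left(289 - 5001\right) = \left(-3278\right) \left(-4712\right) = 15445936$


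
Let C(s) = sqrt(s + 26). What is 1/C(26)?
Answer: sqrt(13)/26 ≈ 0.13867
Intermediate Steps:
C(s) = sqrt(26 + s)
1/C(26) = 1/(sqrt(26 + 26)) = 1/(sqrt(52)) = 1/(2*sqrt(13)) = sqrt(13)/26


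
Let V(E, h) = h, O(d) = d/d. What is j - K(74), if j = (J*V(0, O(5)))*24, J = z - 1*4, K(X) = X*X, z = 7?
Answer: -5404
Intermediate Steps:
O(d) = 1
K(X) = X²
J = 3 (J = 7 - 1*4 = 7 - 4 = 3)
j = 72 (j = (3*1)*24 = 3*24 = 72)
j - K(74) = 72 - 1*74² = 72 - 1*5476 = 72 - 5476 = -5404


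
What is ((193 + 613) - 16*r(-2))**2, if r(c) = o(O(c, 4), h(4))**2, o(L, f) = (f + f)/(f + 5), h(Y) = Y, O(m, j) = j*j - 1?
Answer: 4129604644/6561 ≈ 6.2942e+5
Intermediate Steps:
O(m, j) = -1 + j**2 (O(m, j) = j**2 - 1 = -1 + j**2)
o(L, f) = 2*f/(5 + f) (o(L, f) = (2*f)/(5 + f) = 2*f/(5 + f))
r(c) = 64/81 (r(c) = (2*4/(5 + 4))**2 = (2*4/9)**2 = (2*4*(1/9))**2 = (8/9)**2 = 64/81)
((193 + 613) - 16*r(-2))**2 = ((193 + 613) - 16*64/81)**2 = (806 - 1024/81)**2 = (64262/81)**2 = 4129604644/6561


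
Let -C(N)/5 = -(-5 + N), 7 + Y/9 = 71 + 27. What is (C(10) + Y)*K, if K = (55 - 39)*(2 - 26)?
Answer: -324096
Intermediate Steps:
Y = 819 (Y = -63 + 9*(71 + 27) = -63 + 9*98 = -63 + 882 = 819)
K = -384 (K = 16*(-24) = -384)
C(N) = -25 + 5*N (C(N) = -(-5)*(-5 + N) = -5*(5 - N) = -25 + 5*N)
(C(10) + Y)*K = ((-25 + 5*10) + 819)*(-384) = ((-25 + 50) + 819)*(-384) = (25 + 819)*(-384) = 844*(-384) = -324096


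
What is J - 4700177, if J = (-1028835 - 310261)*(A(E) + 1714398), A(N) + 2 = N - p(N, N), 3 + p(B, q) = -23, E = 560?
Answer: -2296530236449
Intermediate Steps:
p(B, q) = -26 (p(B, q) = -3 - 23 = -26)
A(N) = 24 + N (A(N) = -2 + (N - 1*(-26)) = -2 + (N + 26) = -2 + (26 + N) = 24 + N)
J = -2296525536272 (J = (-1028835 - 310261)*((24 + 560) + 1714398) = -1339096*(584 + 1714398) = -1339096*1714982 = -2296525536272)
J - 4700177 = -2296525536272 - 4700177 = -2296530236449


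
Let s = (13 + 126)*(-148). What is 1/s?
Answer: -1/20572 ≈ -4.8610e-5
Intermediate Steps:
s = -20572 (s = 139*(-148) = -20572)
1/s = 1/(-20572) = -1/20572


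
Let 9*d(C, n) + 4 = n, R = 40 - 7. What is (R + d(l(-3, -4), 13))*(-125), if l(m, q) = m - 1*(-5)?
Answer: -4250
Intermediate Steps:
l(m, q) = 5 + m (l(m, q) = m + 5 = 5 + m)
R = 33
d(C, n) = -4/9 + n/9
(R + d(l(-3, -4), 13))*(-125) = (33 + (-4/9 + (⅑)*13))*(-125) = (33 + (-4/9 + 13/9))*(-125) = (33 + 1)*(-125) = 34*(-125) = -4250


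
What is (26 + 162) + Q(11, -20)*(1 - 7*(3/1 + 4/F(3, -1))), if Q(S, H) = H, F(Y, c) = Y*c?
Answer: 1204/3 ≈ 401.33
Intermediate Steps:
(26 + 162) + Q(11, -20)*(1 - 7*(3/1 + 4/F(3, -1))) = (26 + 162) - 20*(1 - 7*(3/1 + 4/((3*(-1))))) = 188 - 20*(1 - 7*(3*1 + 4/(-3))) = 188 - 20*(1 - 7*(3 + 4*(-⅓))) = 188 - 20*(1 - 7*(3 - 4/3)) = 188 - 20*(1 - 7*5/3) = 188 - 20*(1 - 35/3) = 188 - 20*(-32/3) = 188 + 640/3 = 1204/3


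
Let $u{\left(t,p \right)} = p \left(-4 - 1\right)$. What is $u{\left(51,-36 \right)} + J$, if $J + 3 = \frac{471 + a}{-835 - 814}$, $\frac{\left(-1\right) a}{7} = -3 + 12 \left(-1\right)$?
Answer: $\frac{291297}{1649} \approx 176.65$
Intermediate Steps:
$u{\left(t,p \right)} = - 5 p$ ($u{\left(t,p \right)} = p \left(-4 - 1\right) = p \left(-5\right) = - 5 p$)
$a = 105$ ($a = - 7 \left(-3 + 12 \left(-1\right)\right) = - 7 \left(-3 - 12\right) = \left(-7\right) \left(-15\right) = 105$)
$J = - \frac{5523}{1649}$ ($J = -3 + \frac{471 + 105}{-835 - 814} = -3 + \frac{576}{-1649} = -3 + 576 \left(- \frac{1}{1649}\right) = -3 - \frac{576}{1649} = - \frac{5523}{1649} \approx -3.3493$)
$u{\left(51,-36 \right)} + J = \left(-5\right) \left(-36\right) - \frac{5523}{1649} = 180 - \frac{5523}{1649} = \frac{291297}{1649}$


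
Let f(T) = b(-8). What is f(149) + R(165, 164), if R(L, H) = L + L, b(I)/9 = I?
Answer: 258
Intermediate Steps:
b(I) = 9*I
R(L, H) = 2*L
f(T) = -72 (f(T) = 9*(-8) = -72)
f(149) + R(165, 164) = -72 + 2*165 = -72 + 330 = 258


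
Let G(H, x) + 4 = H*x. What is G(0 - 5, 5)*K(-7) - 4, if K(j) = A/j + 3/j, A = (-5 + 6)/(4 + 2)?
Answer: 383/42 ≈ 9.1190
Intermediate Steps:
A = ⅙ (A = 1/6 = 1*(⅙) = ⅙ ≈ 0.16667)
G(H, x) = -4 + H*x
K(j) = 19/(6*j) (K(j) = 1/(6*j) + 3/j = 19/(6*j))
G(0 - 5, 5)*K(-7) - 4 = (-4 + (0 - 5)*5)*((19/6)/(-7)) - 4 = (-4 - 5*5)*((19/6)*(-⅐)) - 4 = (-4 - 25)*(-19/42) - 4 = -29*(-19/42) - 4 = 551/42 - 4 = 383/42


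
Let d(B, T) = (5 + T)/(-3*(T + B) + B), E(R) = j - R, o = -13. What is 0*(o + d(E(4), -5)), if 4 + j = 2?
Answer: 0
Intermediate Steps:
j = -2 (j = -4 + 2 = -2)
E(R) = -2 - R
d(B, T) = (5 + T)/(-3*T - 2*B) (d(B, T) = (5 + T)/(-3*(B + T) + B) = (5 + T)/((-3*B - 3*T) + B) = (5 + T)/(-3*T - 2*B))
0*(o + d(E(4), -5)) = 0*(-13 + (-5 - 1*(-5))/(2*(-2 - 1*4) + 3*(-5))) = 0*(-13 + (-5 + 5)/(2*(-2 - 4) - 15)) = 0*(-13 + 0/(2*(-6) - 15)) = 0*(-13 + 0/(-12 - 15)) = 0*(-13 + 0/(-27)) = 0*(-13 - 1/27*0) = 0*(-13 + 0) = 0*(-13) = 0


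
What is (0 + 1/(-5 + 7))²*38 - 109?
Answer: -199/2 ≈ -99.500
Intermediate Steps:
(0 + 1/(-5 + 7))²*38 - 109 = (0 + 1/2)²*38 - 109 = (0 + ½)²*38 - 109 = (½)²*38 - 109 = (¼)*38 - 109 = 19/2 - 109 = -199/2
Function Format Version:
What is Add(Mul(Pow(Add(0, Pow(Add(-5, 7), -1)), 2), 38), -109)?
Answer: Rational(-199, 2) ≈ -99.500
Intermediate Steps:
Add(Mul(Pow(Add(0, Pow(Add(-5, 7), -1)), 2), 38), -109) = Add(Mul(Pow(Add(0, Pow(2, -1)), 2), 38), -109) = Add(Mul(Pow(Add(0, Rational(1, 2)), 2), 38), -109) = Add(Mul(Pow(Rational(1, 2), 2), 38), -109) = Add(Mul(Rational(1, 4), 38), -109) = Add(Rational(19, 2), -109) = Rational(-199, 2)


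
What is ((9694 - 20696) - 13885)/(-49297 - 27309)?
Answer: 24887/76606 ≈ 0.32487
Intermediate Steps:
((9694 - 20696) - 13885)/(-49297 - 27309) = (-11002 - 13885)/(-76606) = -24887*(-1/76606) = 24887/76606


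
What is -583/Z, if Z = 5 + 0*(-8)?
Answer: -583/5 ≈ -116.60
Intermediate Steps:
Z = 5 (Z = 5 + 0 = 5)
-583/Z = -583/5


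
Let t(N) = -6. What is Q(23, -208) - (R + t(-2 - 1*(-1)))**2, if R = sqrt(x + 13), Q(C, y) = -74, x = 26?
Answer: -149 + 12*sqrt(39) ≈ -74.060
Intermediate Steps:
R = sqrt(39) (R = sqrt(26 + 13) = sqrt(39) ≈ 6.2450)
Q(23, -208) - (R + t(-2 - 1*(-1)))**2 = -74 - (sqrt(39) - 6)**2 = -74 - (-6 + sqrt(39))**2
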